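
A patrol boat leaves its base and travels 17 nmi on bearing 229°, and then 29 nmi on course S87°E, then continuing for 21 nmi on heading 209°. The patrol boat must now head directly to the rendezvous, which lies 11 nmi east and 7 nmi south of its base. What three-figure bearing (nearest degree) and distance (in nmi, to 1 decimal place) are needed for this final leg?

Leg 1 (229°, 17 nmi): east 17 sin 229° = -12.83, north 17 cos 229° = -11.15
Leg 2 (S87°E, 29 nmi): east 29 sin 93° = 28.96, north 29 cos 93° = -1.52
Leg 3 (209°, 21 nmi): east 21 sin 209° = -10.18, north 21 cos 209° = -18.37
Current position: (5.95, -31.04). Target: (11, -7). Remaining: Δeast = 5.05, Δnorth = 24.04.
Bearing = atan2(5.05, 24.04) mod 360° = 11.87°; distance = √((5.05)² + (24.04)²) = 24.563 nmi.

012°, 24.6 nmi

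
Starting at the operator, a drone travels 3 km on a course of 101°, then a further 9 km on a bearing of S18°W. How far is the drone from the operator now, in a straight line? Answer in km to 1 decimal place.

9.1 km

Leg 1 (101°, 3 km): east 3 sin 101° = 2.94, north 3 cos 101° = -0.57
Leg 2 (S18°W, 9 km): east 9 sin 198° = -2.78, north 9 cos 198° = -8.56
Net: 0.16 east, -9.13 north. Distance = √((0.16)² + (-9.13)²) = 9.133 km.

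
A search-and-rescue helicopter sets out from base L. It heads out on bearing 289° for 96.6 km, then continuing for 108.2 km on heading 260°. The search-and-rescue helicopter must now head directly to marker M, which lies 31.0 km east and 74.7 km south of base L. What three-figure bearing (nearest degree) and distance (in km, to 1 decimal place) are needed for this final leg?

Leg 1 (289°, 96.6 km): east 96.6 sin 289° = -91.34, north 96.6 cos 289° = 31.45
Leg 2 (260°, 108.2 km): east 108.2 sin 260° = -106.56, north 108.2 cos 260° = -18.79
Current position: (-197.89, 12.66). Target: (31.0, -74.7). Remaining: Δeast = 228.89, Δnorth = -87.36.
Bearing = atan2(228.89, -87.36) mod 360° = 110.89°; distance = √((228.89)² + (-87.36)²) = 244.998 km.

111°, 245.0 km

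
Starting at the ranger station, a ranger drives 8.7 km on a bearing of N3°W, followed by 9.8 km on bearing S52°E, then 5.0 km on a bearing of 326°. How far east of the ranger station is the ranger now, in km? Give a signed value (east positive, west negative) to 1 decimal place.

4.5 km

Leg 1 (N3°W, 8.7 km): east 8.7 sin 357° = -0.46, north 8.7 cos 357° = 8.69
Leg 2 (S52°E, 9.8 km): east 9.8 sin 128° = 7.72, north 9.8 cos 128° = -6.03
Leg 3 (326°, 5.0 km): east 5.0 sin 326° = -2.80, north 5.0 cos 326° = 4.15
Net east component: 4.47 km.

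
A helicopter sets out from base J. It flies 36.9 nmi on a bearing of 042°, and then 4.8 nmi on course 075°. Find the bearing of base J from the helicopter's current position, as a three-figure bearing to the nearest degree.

Leg 1 (042°, 36.9 nmi): east 36.9 sin 42° = 24.69, north 36.9 cos 42° = 27.42
Leg 2 (075°, 4.8 nmi): east 4.8 sin 75° = 4.64, north 4.8 cos 75° = 1.24
Net displacement: 29.33 east, 28.66 north. Direction back to start is (-29.33, -28.66): bearing = atan2(-29.33, -28.66) mod 360° = 225.66° ≈ 226°.

226°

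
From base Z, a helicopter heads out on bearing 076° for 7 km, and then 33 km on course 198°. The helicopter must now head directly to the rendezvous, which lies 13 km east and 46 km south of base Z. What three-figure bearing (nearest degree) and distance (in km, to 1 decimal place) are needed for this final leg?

135°, 23.1 km

Leg 1 (076°, 7 km): east 7 sin 76° = 6.79, north 7 cos 76° = 1.69
Leg 2 (198°, 33 km): east 33 sin 198° = -10.20, north 33 cos 198° = -31.38
Current position: (-3.41, -29.69). Target: (13, -46). Remaining: Δeast = 16.41, Δnorth = -16.31.
Bearing = atan2(16.41, -16.31) mod 360° = 134.83°; distance = √((16.41)² + (-16.31)²) = 23.132 km.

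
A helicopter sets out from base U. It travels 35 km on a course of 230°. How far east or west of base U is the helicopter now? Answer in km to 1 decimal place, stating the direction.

Leg 1 (230°, 35 km): east 35 sin 230° = -26.81, north 35 cos 230° = -22.50
Net east component: -26.81 km.

26.8 km west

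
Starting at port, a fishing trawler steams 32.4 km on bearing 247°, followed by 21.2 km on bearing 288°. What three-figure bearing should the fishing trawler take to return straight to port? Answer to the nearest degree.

Leg 1 (247°, 32.4 km): east 32.4 sin 247° = -29.82, north 32.4 cos 247° = -12.66
Leg 2 (288°, 21.2 km): east 21.2 sin 288° = -20.16, north 21.2 cos 288° = 6.55
Net displacement: -49.99 east, -6.11 north. Direction back to start is (49.99, 6.11): bearing = atan2(49.99, 6.11) mod 360° = 83.03° ≈ 083°.

083°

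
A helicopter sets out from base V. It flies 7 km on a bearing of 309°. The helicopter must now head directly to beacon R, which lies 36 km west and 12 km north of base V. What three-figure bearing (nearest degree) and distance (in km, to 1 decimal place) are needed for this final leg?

Leg 1 (309°, 7 km): east 7 sin 309° = -5.44, north 7 cos 309° = 4.41
Current position: (-5.44, 4.41). Target: (-36, 12). Remaining: Δeast = -30.56, Δnorth = 7.59.
Bearing = atan2(-30.56, 7.59) mod 360° = 283.96°; distance = √((-30.56)² + (7.59)²) = 31.490 km.

284°, 31.5 km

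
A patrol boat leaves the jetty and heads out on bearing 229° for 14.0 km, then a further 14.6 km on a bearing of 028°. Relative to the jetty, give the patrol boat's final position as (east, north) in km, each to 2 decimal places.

(-3.71, 3.71)

Leg 1 (229°, 14.0 km): east 14.0 sin 229° = -10.57, north 14.0 cos 229° = -9.18
Leg 2 (028°, 14.6 km): east 14.6 sin 28° = 6.85, north 14.6 cos 28° = 12.89
Summing: -3.71 km east, 3.71 km north → (-3.71, 3.71).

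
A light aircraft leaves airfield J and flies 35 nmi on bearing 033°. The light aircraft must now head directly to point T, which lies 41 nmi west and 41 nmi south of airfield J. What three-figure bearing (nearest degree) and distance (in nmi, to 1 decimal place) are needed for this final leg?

Leg 1 (033°, 35 nmi): east 35 sin 33° = 19.06, north 35 cos 33° = 29.35
Current position: (19.06, 29.35). Target: (-41, -41). Remaining: Δeast = -60.06, Δnorth = -70.35.
Bearing = atan2(-60.06, -70.35) mod 360° = 220.49°; distance = √((-60.06)² + (-70.35)²) = 92.505 nmi.

220°, 92.5 nmi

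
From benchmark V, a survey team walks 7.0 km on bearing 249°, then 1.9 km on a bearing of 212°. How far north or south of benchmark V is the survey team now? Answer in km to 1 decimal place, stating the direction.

4.1 km south

Leg 1 (249°, 7.0 km): east 7.0 sin 249° = -6.54, north 7.0 cos 249° = -2.51
Leg 2 (212°, 1.9 km): east 1.9 sin 212° = -1.01, north 1.9 cos 212° = -1.61
Net north component: -4.12 km.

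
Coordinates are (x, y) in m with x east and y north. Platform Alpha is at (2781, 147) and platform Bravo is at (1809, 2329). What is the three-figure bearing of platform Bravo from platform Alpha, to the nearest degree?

336°

Δeast = 1809 − 2781 = -972.00; Δnorth = 2329 − 147 = 2182.00.
Bearing = atan2(Δeast, Δnorth) mod 360° = 335.99° ≈ 336°.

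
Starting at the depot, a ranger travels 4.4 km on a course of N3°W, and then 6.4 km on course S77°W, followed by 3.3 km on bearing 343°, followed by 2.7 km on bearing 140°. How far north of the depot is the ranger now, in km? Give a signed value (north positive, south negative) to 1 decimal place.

Leg 1 (N3°W, 4.4 km): east 4.4 sin 357° = -0.23, north 4.4 cos 357° = 4.39
Leg 2 (S77°W, 6.4 km): east 6.4 sin 257° = -6.24, north 6.4 cos 257° = -1.44
Leg 3 (343°, 3.3 km): east 3.3 sin 343° = -0.96, north 3.3 cos 343° = 3.16
Leg 4 (140°, 2.7 km): east 2.7 sin 140° = 1.74, north 2.7 cos 140° = -2.07
Net north component: 4.04 km.

4.0 km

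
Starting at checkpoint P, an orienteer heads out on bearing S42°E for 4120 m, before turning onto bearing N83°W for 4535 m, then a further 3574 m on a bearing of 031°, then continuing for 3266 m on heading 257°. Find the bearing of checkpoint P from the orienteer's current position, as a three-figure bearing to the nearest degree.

087°

Leg 1 (S42°E, 4120 m): east 4120 sin 138° = 2756.82, north 4120 cos 138° = -3061.76
Leg 2 (N83°W, 4535 m): east 4535 sin 277° = -4501.20, north 4535 cos 277° = 552.68
Leg 3 (031°, 3574 m): east 3574 sin 31° = 1840.75, north 3574 cos 31° = 3063.52
Leg 4 (257°, 3266 m): east 3266 sin 257° = -3182.29, north 3266 cos 257° = -734.69
Net displacement: -3085.93 east, -180.25 north. Direction back to start is (3085.93, 180.25): bearing = atan2(3085.93, 180.25) mod 360° = 86.66° ≈ 087°.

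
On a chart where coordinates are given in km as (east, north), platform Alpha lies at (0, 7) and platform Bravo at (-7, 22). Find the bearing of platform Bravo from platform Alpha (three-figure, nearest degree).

335°

Δeast = -7 − 0 = -7.00; Δnorth = 22 − 7 = 15.00.
Bearing = atan2(Δeast, Δnorth) mod 360° = 334.98° ≈ 335°.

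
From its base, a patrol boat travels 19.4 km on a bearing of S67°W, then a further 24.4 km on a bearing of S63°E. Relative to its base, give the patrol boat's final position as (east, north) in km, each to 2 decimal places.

Leg 1 (S67°W, 19.4 km): east 19.4 sin 247° = -17.86, north 19.4 cos 247° = -7.58
Leg 2 (S63°E, 24.4 km): east 24.4 sin 117° = 21.74, north 24.4 cos 117° = -11.08
Summing: 3.88 km east, -18.66 km north → (3.88, -18.66).

(3.88, -18.66)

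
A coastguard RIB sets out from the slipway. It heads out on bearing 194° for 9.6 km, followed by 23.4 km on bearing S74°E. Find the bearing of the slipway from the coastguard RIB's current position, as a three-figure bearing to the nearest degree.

Leg 1 (194°, 9.6 km): east 9.6 sin 194° = -2.32, north 9.6 cos 194° = -9.31
Leg 2 (S74°E, 23.4 km): east 23.4 sin 106° = 22.49, north 23.4 cos 106° = -6.45
Net displacement: 20.17 east, -15.76 north. Direction back to start is (-20.17, 15.76): bearing = atan2(-20.17, 15.76) mod 360° = 308.01° ≈ 308°.

308°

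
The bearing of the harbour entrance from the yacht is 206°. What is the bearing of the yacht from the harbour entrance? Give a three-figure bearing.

Back-bearing = 206° − 180° = 026°.

026°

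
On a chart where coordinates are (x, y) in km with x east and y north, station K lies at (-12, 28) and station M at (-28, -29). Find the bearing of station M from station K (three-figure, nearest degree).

196°

Δeast = -28 − -12 = -16.00; Δnorth = -29 − 28 = -57.00.
Bearing = atan2(Δeast, Δnorth) mod 360° = 195.68° ≈ 196°.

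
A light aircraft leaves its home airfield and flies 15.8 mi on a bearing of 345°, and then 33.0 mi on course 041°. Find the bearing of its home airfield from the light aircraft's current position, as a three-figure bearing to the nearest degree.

Leg 1 (345°, 15.8 mi): east 15.8 sin 345° = -4.09, north 15.8 cos 345° = 15.26
Leg 2 (041°, 33.0 mi): east 33.0 sin 41° = 21.65, north 33.0 cos 41° = 24.91
Net displacement: 17.56 east, 40.17 north. Direction back to start is (-17.56, -40.17): bearing = atan2(-17.56, -40.17) mod 360° = 203.61° ≈ 204°.

204°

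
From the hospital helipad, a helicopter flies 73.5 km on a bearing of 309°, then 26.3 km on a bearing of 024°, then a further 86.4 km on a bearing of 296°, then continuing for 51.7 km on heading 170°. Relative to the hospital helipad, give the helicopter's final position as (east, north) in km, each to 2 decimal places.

Leg 1 (309°, 73.5 km): east 73.5 sin 309° = -57.12, north 73.5 cos 309° = 46.26
Leg 2 (024°, 26.3 km): east 26.3 sin 24° = 10.70, north 26.3 cos 24° = 24.03
Leg 3 (296°, 86.4 km): east 86.4 sin 296° = -77.66, north 86.4 cos 296° = 37.88
Leg 4 (170°, 51.7 km): east 51.7 sin 170° = 8.98, north 51.7 cos 170° = -50.91
Summing: -115.10 km east, 57.24 km north → (-115.10, 57.24).

(-115.10, 57.24)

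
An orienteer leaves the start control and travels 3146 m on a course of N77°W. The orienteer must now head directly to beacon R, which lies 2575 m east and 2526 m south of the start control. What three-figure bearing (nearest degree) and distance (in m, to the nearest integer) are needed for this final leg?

Leg 1 (N77°W, 3146 m): east 3146 sin 283° = -3065.37, north 3146 cos 283° = 707.70
Current position: (-3065.37, 707.70). Target: (2575, -2526). Remaining: Δeast = 5640.37, Δnorth = -3233.70.
Bearing = atan2(5640.37, -3233.70) mod 360° = 119.83°; distance = √((5640.37)² + (-3233.70)²) = 6501.580 m.

120°, 6502 m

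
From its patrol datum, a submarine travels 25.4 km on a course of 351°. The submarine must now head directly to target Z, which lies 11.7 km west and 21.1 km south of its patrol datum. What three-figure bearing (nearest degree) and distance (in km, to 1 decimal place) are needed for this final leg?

Leg 1 (351°, 25.4 km): east 25.4 sin 351° = -3.97, north 25.4 cos 351° = 25.09
Current position: (-3.97, 25.09). Target: (-11.7, -21.1). Remaining: Δeast = -7.73, Δnorth = -46.19.
Bearing = atan2(-7.73, -46.19) mod 360° = 189.50°; distance = √((-7.73)² + (-46.19)²) = 46.829 km.

189°, 46.8 km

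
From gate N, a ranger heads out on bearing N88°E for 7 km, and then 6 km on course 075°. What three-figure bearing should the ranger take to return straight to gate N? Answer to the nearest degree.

Leg 1 (N88°E, 7 km): east 7 sin 88° = 7.00, north 7 cos 88° = 0.24
Leg 2 (075°, 6 km): east 6 sin 75° = 5.80, north 6 cos 75° = 1.55
Net displacement: 12.79 east, 1.80 north. Direction back to start is (-12.79, -1.80): bearing = atan2(-12.79, -1.80) mod 360° = 262.00° ≈ 262°.

262°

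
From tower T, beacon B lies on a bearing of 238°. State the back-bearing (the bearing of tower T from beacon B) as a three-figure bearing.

Back-bearing = 238° − 180° = 058°.

058°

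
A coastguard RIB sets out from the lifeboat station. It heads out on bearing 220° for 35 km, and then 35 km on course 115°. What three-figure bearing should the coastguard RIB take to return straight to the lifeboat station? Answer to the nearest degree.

Leg 1 (220°, 35 km): east 35 sin 220° = -22.50, north 35 cos 220° = -26.81
Leg 2 (115°, 35 km): east 35 sin 115° = 31.72, north 35 cos 115° = -14.79
Net displacement: 9.22 east, -41.60 north. Direction back to start is (-9.22, 41.60): bearing = atan2(-9.22, 41.60) mod 360° = 347.50° ≈ 348°.

348°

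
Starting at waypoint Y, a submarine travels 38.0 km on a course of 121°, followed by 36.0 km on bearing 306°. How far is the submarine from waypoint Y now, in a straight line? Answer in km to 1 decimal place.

3.8 km

Leg 1 (121°, 38.0 km): east 38.0 sin 121° = 32.57, north 38.0 cos 121° = -19.57
Leg 2 (306°, 36.0 km): east 36.0 sin 306° = -29.12, north 36.0 cos 306° = 21.16
Net: 3.45 east, 1.59 north. Distance = √((3.45)² + (1.59)²) = 3.796 km.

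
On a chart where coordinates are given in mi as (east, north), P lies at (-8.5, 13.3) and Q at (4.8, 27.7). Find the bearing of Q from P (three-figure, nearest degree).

Δeast = 4.8 − -8.5 = 13.30; Δnorth = 27.7 − 13.3 = 14.40.
Bearing = atan2(Δeast, Δnorth) mod 360° = 42.73° ≈ 043°.

043°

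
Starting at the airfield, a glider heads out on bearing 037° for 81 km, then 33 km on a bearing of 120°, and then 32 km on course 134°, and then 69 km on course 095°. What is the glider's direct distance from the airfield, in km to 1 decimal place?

Leg 1 (037°, 81 km): east 81 sin 37° = 48.75, north 81 cos 37° = 64.69
Leg 2 (120°, 33 km): east 33 sin 120° = 28.58, north 33 cos 120° = -16.50
Leg 3 (134°, 32 km): east 32 sin 134° = 23.02, north 32 cos 134° = -22.23
Leg 4 (095°, 69 km): east 69 sin 95° = 68.74, north 69 cos 95° = -6.01
Net: 169.08 east, 19.95 north. Distance = √((169.08)² + (19.95)²) = 170.255 km.

170.3 km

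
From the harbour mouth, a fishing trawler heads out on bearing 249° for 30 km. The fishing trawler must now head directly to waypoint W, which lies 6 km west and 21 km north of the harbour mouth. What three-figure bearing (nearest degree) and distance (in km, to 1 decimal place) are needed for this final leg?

035°, 38.6 km

Leg 1 (249°, 30 km): east 30 sin 249° = -28.01, north 30 cos 249° = -10.75
Current position: (-28.01, -10.75). Target: (-6, 21). Remaining: Δeast = 22.01, Δnorth = 31.75.
Bearing = atan2(22.01, 31.75) mod 360° = 34.73°; distance = √((22.01)² + (31.75)²) = 38.632 km.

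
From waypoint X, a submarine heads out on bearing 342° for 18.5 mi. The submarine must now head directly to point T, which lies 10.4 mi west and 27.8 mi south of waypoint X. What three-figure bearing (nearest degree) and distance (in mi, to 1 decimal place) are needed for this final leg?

186°, 45.6 mi

Leg 1 (342°, 18.5 mi): east 18.5 sin 342° = -5.72, north 18.5 cos 342° = 17.59
Current position: (-5.72, 17.59). Target: (-10.4, -27.8). Remaining: Δeast = -4.68, Δnorth = -45.39.
Bearing = atan2(-4.68, -45.39) mod 360° = 185.89°; distance = √((-4.68)² + (-45.39)²) = 45.635 mi.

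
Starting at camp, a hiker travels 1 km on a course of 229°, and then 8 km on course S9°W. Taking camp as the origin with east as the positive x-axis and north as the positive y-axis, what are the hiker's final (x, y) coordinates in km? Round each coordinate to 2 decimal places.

(-2.01, -8.56)

Leg 1 (229°, 1 km): east 1 sin 229° = -0.75, north 1 cos 229° = -0.66
Leg 2 (S9°W, 8 km): east 8 sin 189° = -1.25, north 8 cos 189° = -7.90
Summing: -2.01 km east, -8.56 km north → (-2.01, -8.56).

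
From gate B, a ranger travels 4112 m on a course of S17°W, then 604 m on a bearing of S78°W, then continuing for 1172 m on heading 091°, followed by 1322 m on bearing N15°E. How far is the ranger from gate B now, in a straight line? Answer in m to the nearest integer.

Leg 1 (S17°W, 4112 m): east 4112 sin 197° = -1202.23, north 4112 cos 197° = -3932.33
Leg 2 (S78°W, 604 m): east 604 sin 258° = -590.80, north 604 cos 258° = -125.58
Leg 3 (091°, 1172 m): east 1172 sin 91° = 1171.82, north 1172 cos 91° = -20.45
Leg 4 (N15°E, 1322 m): east 1322 sin 15° = 342.16, north 1322 cos 15° = 1276.95
Net: -279.05 east, -2801.40 north. Distance = √((-279.05)² + (-2801.40)²) = 2815.268 m.

2815 m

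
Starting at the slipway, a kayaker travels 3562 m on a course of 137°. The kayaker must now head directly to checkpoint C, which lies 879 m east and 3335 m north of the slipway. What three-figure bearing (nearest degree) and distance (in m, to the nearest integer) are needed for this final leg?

345°, 6139 m

Leg 1 (137°, 3562 m): east 3562 sin 137° = 2429.28, north 3562 cos 137° = -2605.08
Current position: (2429.28, -2605.08). Target: (879, 3335). Remaining: Δeast = -1550.28, Δnorth = 5940.08.
Bearing = atan2(-1550.28, 5940.08) mod 360° = 345.37°; distance = √((-1550.28)² + (5940.08)²) = 6139.050 m.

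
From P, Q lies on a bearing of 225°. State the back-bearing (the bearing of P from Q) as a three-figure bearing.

045°

Back-bearing = 225° − 180° = 045°.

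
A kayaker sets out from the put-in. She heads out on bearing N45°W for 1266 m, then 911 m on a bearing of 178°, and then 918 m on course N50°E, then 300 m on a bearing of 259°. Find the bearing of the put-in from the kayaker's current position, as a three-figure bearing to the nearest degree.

139°

Leg 1 (N45°W, 1266 m): east 1266 sin 315° = -895.20, north 1266 cos 315° = 895.20
Leg 2 (178°, 911 m): east 911 sin 178° = 31.79, north 911 cos 178° = -910.45
Leg 3 (N50°E, 918 m): east 918 sin 50° = 703.23, north 918 cos 50° = 590.08
Leg 4 (259°, 300 m): east 300 sin 259° = -294.49, north 300 cos 259° = -57.24
Net displacement: -454.66 east, 517.59 north. Direction back to start is (454.66, -517.59): bearing = atan2(454.66, -517.59) mod 360° = 138.70° ≈ 139°.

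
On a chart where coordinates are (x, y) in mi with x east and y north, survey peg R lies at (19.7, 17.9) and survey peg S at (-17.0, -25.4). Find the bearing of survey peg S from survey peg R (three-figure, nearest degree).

220°

Δeast = -17.0 − 19.7 = -36.70; Δnorth = -25.4 − 17.9 = -43.30.
Bearing = atan2(Δeast, Δnorth) mod 360° = 220.28° ≈ 220°.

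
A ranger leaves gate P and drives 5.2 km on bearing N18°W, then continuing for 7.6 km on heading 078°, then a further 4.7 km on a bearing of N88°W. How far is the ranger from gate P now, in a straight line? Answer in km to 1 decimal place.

Leg 1 (N18°W, 5.2 km): east 5.2 sin 342° = -1.61, north 5.2 cos 342° = 4.95
Leg 2 (078°, 7.6 km): east 7.6 sin 78° = 7.43, north 7.6 cos 78° = 1.58
Leg 3 (N88°W, 4.7 km): east 4.7 sin 272° = -4.70, north 4.7 cos 272° = 0.16
Net: 1.13 east, 6.69 north. Distance = √((1.13)² + (6.69)²) = 6.784 km.

6.8 km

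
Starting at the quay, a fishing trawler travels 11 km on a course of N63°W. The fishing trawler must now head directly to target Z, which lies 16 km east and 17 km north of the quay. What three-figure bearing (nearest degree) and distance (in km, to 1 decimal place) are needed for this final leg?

Leg 1 (N63°W, 11 km): east 11 sin 297° = -9.80, north 11 cos 297° = 4.99
Current position: (-9.80, 4.99). Target: (16, 17). Remaining: Δeast = 25.80, Δnorth = 12.01.
Bearing = atan2(25.80, 12.01) mod 360° = 65.05°; distance = √((25.80)² + (12.01)²) = 28.458 km.

065°, 28.5 km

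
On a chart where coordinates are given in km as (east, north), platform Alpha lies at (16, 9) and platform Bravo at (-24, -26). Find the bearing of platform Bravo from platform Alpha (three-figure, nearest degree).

Δeast = -24 − 16 = -40.00; Δnorth = -26 − 9 = -35.00.
Bearing = atan2(Δeast, Δnorth) mod 360° = 228.81° ≈ 229°.

229°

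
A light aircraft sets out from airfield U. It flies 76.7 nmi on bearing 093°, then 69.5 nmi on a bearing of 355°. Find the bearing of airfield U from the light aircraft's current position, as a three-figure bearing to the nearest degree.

227°

Leg 1 (093°, 76.7 nmi): east 76.7 sin 93° = 76.59, north 76.7 cos 93° = -4.01
Leg 2 (355°, 69.5 nmi): east 69.5 sin 355° = -6.06, north 69.5 cos 355° = 69.24
Net displacement: 70.54 east, 65.22 north. Direction back to start is (-70.54, -65.22): bearing = atan2(-70.54, -65.22) mod 360° = 227.24° ≈ 227°.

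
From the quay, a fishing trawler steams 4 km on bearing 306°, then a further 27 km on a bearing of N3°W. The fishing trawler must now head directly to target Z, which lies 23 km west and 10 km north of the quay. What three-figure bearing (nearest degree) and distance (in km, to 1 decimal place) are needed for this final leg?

224°, 26.6 km

Leg 1 (306°, 4 km): east 4 sin 306° = -3.24, north 4 cos 306° = 2.35
Leg 2 (N3°W, 27 km): east 27 sin 357° = -1.41, north 27 cos 357° = 26.96
Current position: (-4.65, 29.31). Target: (-23, 10). Remaining: Δeast = -18.35, Δnorth = -19.31.
Bearing = atan2(-18.35, -19.31) mod 360° = 223.53°; distance = √((-18.35)² + (-19.31)²) = 26.642 km.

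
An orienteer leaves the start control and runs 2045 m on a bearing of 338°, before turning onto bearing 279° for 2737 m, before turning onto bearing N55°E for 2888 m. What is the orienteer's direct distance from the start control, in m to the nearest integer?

4131 m

Leg 1 (338°, 2045 m): east 2045 sin 338° = -766.07, north 2045 cos 338° = 1896.09
Leg 2 (279°, 2737 m): east 2737 sin 279° = -2703.30, north 2737 cos 279° = 428.16
Leg 3 (N55°E, 2888 m): east 2888 sin 55° = 2365.71, north 2888 cos 55° = 1656.49
Net: -1103.66 east, 3980.74 north. Distance = √((-1103.66)² + (3980.74)²) = 4130.904 m.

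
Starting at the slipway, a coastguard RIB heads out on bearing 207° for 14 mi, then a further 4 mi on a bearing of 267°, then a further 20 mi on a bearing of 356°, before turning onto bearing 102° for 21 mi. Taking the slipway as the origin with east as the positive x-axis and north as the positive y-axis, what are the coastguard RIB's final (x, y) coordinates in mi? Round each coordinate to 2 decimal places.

Leg 1 (207°, 14 mi): east 14 sin 207° = -6.36, north 14 cos 207° = -12.47
Leg 2 (267°, 4 mi): east 4 sin 267° = -3.99, north 4 cos 267° = -0.21
Leg 3 (356°, 20 mi): east 20 sin 356° = -1.40, north 20 cos 356° = 19.95
Leg 4 (102°, 21 mi): east 21 sin 102° = 20.54, north 21 cos 102° = -4.37
Summing: 8.80 mi east, 2.90 mi north → (8.80, 2.90).

(8.80, 2.90)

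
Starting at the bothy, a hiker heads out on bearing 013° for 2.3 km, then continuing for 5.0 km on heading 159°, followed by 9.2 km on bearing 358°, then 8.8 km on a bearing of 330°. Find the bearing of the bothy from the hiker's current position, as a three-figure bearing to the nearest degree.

Leg 1 (013°, 2.3 km): east 2.3 sin 13° = 0.52, north 2.3 cos 13° = 2.24
Leg 2 (159°, 5.0 km): east 5.0 sin 159° = 1.79, north 5.0 cos 159° = -4.67
Leg 3 (358°, 9.2 km): east 9.2 sin 358° = -0.32, north 9.2 cos 358° = 9.19
Leg 4 (330°, 8.8 km): east 8.8 sin 330° = -4.40, north 8.8 cos 330° = 7.62
Net displacement: -2.41 east, 14.39 north. Direction back to start is (2.41, -14.39): bearing = atan2(2.41, -14.39) mod 360° = 170.48° ≈ 170°.

170°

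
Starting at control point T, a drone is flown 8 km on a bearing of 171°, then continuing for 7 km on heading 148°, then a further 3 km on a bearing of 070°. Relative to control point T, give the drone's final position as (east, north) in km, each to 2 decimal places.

(7.78, -12.81)

Leg 1 (171°, 8 km): east 8 sin 171° = 1.25, north 8 cos 171° = -7.90
Leg 2 (148°, 7 km): east 7 sin 148° = 3.71, north 7 cos 148° = -5.94
Leg 3 (070°, 3 km): east 3 sin 70° = 2.82, north 3 cos 70° = 1.03
Summing: 7.78 km east, -12.81 km north → (7.78, -12.81).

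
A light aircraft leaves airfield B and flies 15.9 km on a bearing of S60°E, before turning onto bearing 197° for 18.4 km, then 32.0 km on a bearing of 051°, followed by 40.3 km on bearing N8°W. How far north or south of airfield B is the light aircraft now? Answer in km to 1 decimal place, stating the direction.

34.5 km north

Leg 1 (S60°E, 15.9 km): east 15.9 sin 120° = 13.77, north 15.9 cos 120° = -7.95
Leg 2 (197°, 18.4 km): east 18.4 sin 197° = -5.38, north 18.4 cos 197° = -17.60
Leg 3 (051°, 32.0 km): east 32.0 sin 51° = 24.87, north 32.0 cos 51° = 20.14
Leg 4 (N8°W, 40.3 km): east 40.3 sin 352° = -5.61, north 40.3 cos 352° = 39.91
Net north component: 34.50 km.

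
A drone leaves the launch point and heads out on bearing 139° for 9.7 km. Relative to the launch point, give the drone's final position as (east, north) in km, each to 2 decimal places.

Leg 1 (139°, 9.7 km): east 9.7 sin 139° = 6.36, north 9.7 cos 139° = -7.32
Summing: 6.36 km east, -7.32 km north → (6.36, -7.32).

(6.36, -7.32)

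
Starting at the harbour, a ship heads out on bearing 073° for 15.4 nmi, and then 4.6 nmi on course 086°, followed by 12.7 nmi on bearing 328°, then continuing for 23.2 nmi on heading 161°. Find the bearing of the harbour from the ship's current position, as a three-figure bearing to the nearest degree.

Leg 1 (073°, 15.4 nmi): east 15.4 sin 73° = 14.73, north 15.4 cos 73° = 4.50
Leg 2 (086°, 4.6 nmi): east 4.6 sin 86° = 4.59, north 4.6 cos 86° = 0.32
Leg 3 (328°, 12.7 nmi): east 12.7 sin 328° = -6.73, north 12.7 cos 328° = 10.77
Leg 4 (161°, 23.2 nmi): east 23.2 sin 161° = 7.55, north 23.2 cos 161° = -21.94
Net displacement: 20.14 east, -6.34 north. Direction back to start is (-20.14, 6.34): bearing = atan2(-20.14, 6.34) mod 360° = 287.48° ≈ 287°.

287°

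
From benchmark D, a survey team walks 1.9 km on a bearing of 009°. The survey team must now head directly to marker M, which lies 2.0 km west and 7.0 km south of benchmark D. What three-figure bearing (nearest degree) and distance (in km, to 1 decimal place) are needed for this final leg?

Leg 1 (009°, 1.9 km): east 1.9 sin 9° = 0.30, north 1.9 cos 9° = 1.88
Current position: (0.30, 1.88). Target: (-2.0, -7.0). Remaining: Δeast = -2.30, Δnorth = -8.88.
Bearing = atan2(-2.30, -8.88) mod 360° = 194.51°; distance = √((-2.30)² + (-8.88)²) = 9.169 km.

195°, 9.2 km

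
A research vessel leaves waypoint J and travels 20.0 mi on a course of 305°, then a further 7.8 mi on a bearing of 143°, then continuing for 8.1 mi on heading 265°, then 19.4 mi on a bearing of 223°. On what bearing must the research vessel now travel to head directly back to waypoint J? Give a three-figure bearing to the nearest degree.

Leg 1 (305°, 20.0 mi): east 20.0 sin 305° = -16.38, north 20.0 cos 305° = 11.47
Leg 2 (143°, 7.8 mi): east 7.8 sin 143° = 4.69, north 7.8 cos 143° = -6.23
Leg 3 (265°, 8.1 mi): east 8.1 sin 265° = -8.07, north 8.1 cos 265° = -0.71
Leg 4 (223°, 19.4 mi): east 19.4 sin 223° = -13.23, north 19.4 cos 223° = -14.19
Net displacement: -32.99 east, -9.65 north. Direction back to start is (32.99, 9.65): bearing = atan2(32.99, 9.65) mod 360° = 73.69° ≈ 074°.

074°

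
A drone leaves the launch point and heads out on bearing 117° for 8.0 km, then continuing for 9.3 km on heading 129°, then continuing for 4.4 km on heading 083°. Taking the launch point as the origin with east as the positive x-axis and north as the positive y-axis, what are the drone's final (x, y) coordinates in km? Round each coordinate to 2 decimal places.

Leg 1 (117°, 8.0 km): east 8.0 sin 117° = 7.13, north 8.0 cos 117° = -3.63
Leg 2 (129°, 9.3 km): east 9.3 sin 129° = 7.23, north 9.3 cos 129° = -5.85
Leg 3 (083°, 4.4 km): east 4.4 sin 83° = 4.37, north 4.4 cos 83° = 0.54
Summing: 18.72 km east, -8.95 km north → (18.72, -8.95).

(18.72, -8.95)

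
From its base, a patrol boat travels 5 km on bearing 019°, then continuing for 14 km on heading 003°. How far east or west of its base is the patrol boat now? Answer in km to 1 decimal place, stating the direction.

Leg 1 (019°, 5 km): east 5 sin 19° = 1.63, north 5 cos 19° = 4.73
Leg 2 (003°, 14 km): east 14 sin 3° = 0.73, north 14 cos 3° = 13.98
Net east component: 2.36 km.

2.4 km east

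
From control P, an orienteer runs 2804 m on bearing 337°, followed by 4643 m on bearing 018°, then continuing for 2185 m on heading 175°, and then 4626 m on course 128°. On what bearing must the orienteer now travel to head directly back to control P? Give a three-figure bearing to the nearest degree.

Leg 1 (337°, 2804 m): east 2804 sin 337° = -1095.61, north 2804 cos 337° = 2581.10
Leg 2 (018°, 4643 m): east 4643 sin 18° = 1434.77, north 4643 cos 18° = 4415.76
Leg 3 (175°, 2185 m): east 2185 sin 175° = 190.44, north 2185 cos 175° = -2176.69
Leg 4 (128°, 4626 m): east 4626 sin 128° = 3645.34, north 4626 cos 128° = -2848.05
Net displacement: 4174.93 east, 1972.12 north. Direction back to start is (-4174.93, -1972.12): bearing = atan2(-4174.93, -1972.12) mod 360° = 244.72° ≈ 245°.

245°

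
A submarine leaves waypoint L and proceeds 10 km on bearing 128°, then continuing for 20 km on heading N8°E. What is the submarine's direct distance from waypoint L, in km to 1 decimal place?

Leg 1 (128°, 10 km): east 10 sin 128° = 7.88, north 10 cos 128° = -6.16
Leg 2 (N8°E, 20 km): east 20 sin 8° = 2.78, north 20 cos 8° = 19.81
Net: 10.66 east, 13.65 north. Distance = √((10.66)² + (13.65)²) = 17.321 km.

17.3 km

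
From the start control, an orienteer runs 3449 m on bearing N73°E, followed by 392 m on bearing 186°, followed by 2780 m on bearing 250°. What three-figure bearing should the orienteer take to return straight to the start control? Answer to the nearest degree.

Leg 1 (N73°E, 3449 m): east 3449 sin 73° = 3298.30, north 3449 cos 73° = 1008.39
Leg 2 (186°, 392 m): east 392 sin 186° = -40.98, north 392 cos 186° = -389.85
Leg 3 (250°, 2780 m): east 2780 sin 250° = -2612.35, north 2780 cos 250° = -950.82
Net displacement: 644.97 east, -332.28 north. Direction back to start is (-644.97, 332.28): bearing = atan2(-644.97, 332.28) mod 360° = 297.26° ≈ 297°.

297°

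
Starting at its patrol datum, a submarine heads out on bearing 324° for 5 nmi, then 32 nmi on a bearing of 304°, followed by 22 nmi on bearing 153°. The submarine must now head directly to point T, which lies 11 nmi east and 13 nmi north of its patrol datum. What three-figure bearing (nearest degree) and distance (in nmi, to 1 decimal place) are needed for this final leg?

071°, 32.3 nmi

Leg 1 (324°, 5 nmi): east 5 sin 324° = -2.94, north 5 cos 324° = 4.05
Leg 2 (304°, 32 nmi): east 32 sin 304° = -26.53, north 32 cos 304° = 17.89
Leg 3 (153°, 22 nmi): east 22 sin 153° = 9.99, north 22 cos 153° = -19.60
Current position: (-19.48, 2.34). Target: (11, 13). Remaining: Δeast = 30.48, Δnorth = 10.66.
Bearing = atan2(30.48, 10.66) mod 360° = 70.72°; distance = √((30.48)² + (10.66)²) = 32.292 nmi.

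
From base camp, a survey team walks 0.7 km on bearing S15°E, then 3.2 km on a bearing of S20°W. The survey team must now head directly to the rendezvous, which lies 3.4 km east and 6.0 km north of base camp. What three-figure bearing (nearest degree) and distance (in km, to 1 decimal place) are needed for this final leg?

Leg 1 (S15°E, 0.7 km): east 0.7 sin 165° = 0.18, north 0.7 cos 165° = -0.68
Leg 2 (S20°W, 3.2 km): east 3.2 sin 200° = -1.09, north 3.2 cos 200° = -3.01
Current position: (-0.91, -3.68). Target: (3.4, 6.0). Remaining: Δeast = 4.31, Δnorth = 9.68.
Bearing = atan2(4.31, 9.68) mod 360° = 24.01°; distance = √((4.31)² + (9.68)²) = 10.600 km.

024°, 10.6 km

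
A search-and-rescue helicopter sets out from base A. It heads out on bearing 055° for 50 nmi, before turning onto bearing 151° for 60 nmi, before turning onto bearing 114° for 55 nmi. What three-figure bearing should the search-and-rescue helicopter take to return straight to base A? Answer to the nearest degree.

Leg 1 (055°, 50 nmi): east 50 sin 55° = 40.96, north 50 cos 55° = 28.68
Leg 2 (151°, 60 nmi): east 60 sin 151° = 29.09, north 60 cos 151° = -52.48
Leg 3 (114°, 55 nmi): east 55 sin 114° = 50.25, north 55 cos 114° = -22.37
Net displacement: 120.29 east, -46.17 north. Direction back to start is (-120.29, 46.17): bearing = atan2(-120.29, 46.17) mod 360° = 291.00° ≈ 291°.

291°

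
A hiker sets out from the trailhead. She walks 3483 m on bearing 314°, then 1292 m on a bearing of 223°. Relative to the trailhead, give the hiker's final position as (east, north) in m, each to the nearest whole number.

Leg 1 (314°, 3483 m): east 3483 sin 314° = -2505.46, north 3483 cos 314° = 2419.50
Leg 2 (223°, 1292 m): east 1292 sin 223° = -881.14, north 1292 cos 223° = -944.91
Summing: -3386.60 m east, 1474.59 m north → (-3387, 1475).

(-3387, 1475)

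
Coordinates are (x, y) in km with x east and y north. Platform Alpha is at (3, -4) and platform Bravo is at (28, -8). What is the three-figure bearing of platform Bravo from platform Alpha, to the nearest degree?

Δeast = 28 − 3 = 25.00; Δnorth = -8 − -4 = -4.00.
Bearing = atan2(Δeast, Δnorth) mod 360° = 99.09° ≈ 099°.

099°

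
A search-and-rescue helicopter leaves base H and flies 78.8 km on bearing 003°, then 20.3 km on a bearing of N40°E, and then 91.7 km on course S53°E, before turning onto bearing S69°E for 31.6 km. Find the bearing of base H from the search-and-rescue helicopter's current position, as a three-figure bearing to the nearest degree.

257°

Leg 1 (003°, 78.8 km): east 78.8 sin 3° = 4.12, north 78.8 cos 3° = 78.69
Leg 2 (N40°E, 20.3 km): east 20.3 sin 40° = 13.05, north 20.3 cos 40° = 15.55
Leg 3 (S53°E, 91.7 km): east 91.7 sin 127° = 73.23, north 91.7 cos 127° = -55.19
Leg 4 (S69°E, 31.6 km): east 31.6 sin 111° = 29.50, north 31.6 cos 111° = -11.32
Net displacement: 119.91 east, 27.73 north. Direction back to start is (-119.91, -27.73): bearing = atan2(-119.91, -27.73) mod 360° = 256.98° ≈ 257°.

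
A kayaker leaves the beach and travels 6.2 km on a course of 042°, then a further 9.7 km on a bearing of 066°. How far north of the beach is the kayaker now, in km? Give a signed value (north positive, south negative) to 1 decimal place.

Leg 1 (042°, 6.2 km): east 6.2 sin 42° = 4.15, north 6.2 cos 42° = 4.61
Leg 2 (066°, 9.7 km): east 9.7 sin 66° = 8.86, north 9.7 cos 66° = 3.95
Net north component: 8.55 km.

8.6 km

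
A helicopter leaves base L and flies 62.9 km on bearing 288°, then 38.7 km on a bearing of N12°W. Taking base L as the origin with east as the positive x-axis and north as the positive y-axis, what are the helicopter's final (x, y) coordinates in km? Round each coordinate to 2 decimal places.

Leg 1 (288°, 62.9 km): east 62.9 sin 288° = -59.82, north 62.9 cos 288° = 19.44
Leg 2 (N12°W, 38.7 km): east 38.7 sin 348° = -8.05, north 38.7 cos 348° = 37.85
Summing: -67.87 km east, 57.29 km north → (-67.87, 57.29).

(-67.87, 57.29)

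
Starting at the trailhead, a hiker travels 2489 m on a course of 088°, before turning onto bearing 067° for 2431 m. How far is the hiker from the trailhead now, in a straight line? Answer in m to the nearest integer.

Leg 1 (088°, 2489 m): east 2489 sin 88° = 2487.48, north 2489 cos 88° = 86.86
Leg 2 (067°, 2431 m): east 2431 sin 67° = 2237.75, north 2431 cos 67° = 949.87
Net: 4725.23 east, 1036.73 north. Distance = √((4725.23)² + (1036.73)²) = 4837.626 m.

4838 m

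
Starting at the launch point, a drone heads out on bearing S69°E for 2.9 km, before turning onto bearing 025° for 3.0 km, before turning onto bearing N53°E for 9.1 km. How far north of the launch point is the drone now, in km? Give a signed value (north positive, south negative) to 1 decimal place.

7.2 km

Leg 1 (S69°E, 2.9 km): east 2.9 sin 111° = 2.71, north 2.9 cos 111° = -1.04
Leg 2 (025°, 3.0 km): east 3.0 sin 25° = 1.27, north 3.0 cos 25° = 2.72
Leg 3 (N53°E, 9.1 km): east 9.1 sin 53° = 7.27, north 9.1 cos 53° = 5.48
Net north component: 7.16 km.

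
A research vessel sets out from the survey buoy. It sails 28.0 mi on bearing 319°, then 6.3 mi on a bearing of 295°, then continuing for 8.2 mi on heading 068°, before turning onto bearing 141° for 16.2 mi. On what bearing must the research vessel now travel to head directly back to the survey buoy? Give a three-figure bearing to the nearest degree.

Leg 1 (319°, 28.0 mi): east 28.0 sin 319° = -18.37, north 28.0 cos 319° = 21.13
Leg 2 (295°, 6.3 mi): east 6.3 sin 295° = -5.71, north 6.3 cos 295° = 2.66
Leg 3 (068°, 8.2 mi): east 8.2 sin 68° = 7.60, north 8.2 cos 68° = 3.07
Leg 4 (141°, 16.2 mi): east 16.2 sin 141° = 10.19, north 16.2 cos 141° = -12.59
Net displacement: -6.28 east, 14.28 north. Direction back to start is (6.28, -14.28): bearing = atan2(6.28, -14.28) mod 360° = 156.25° ≈ 156°.

156°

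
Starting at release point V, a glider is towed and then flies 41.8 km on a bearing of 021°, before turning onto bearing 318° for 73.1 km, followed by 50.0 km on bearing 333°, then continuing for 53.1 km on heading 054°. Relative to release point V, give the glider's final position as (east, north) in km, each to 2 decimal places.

Leg 1 (021°, 41.8 km): east 41.8 sin 21° = 14.98, north 41.8 cos 21° = 39.02
Leg 2 (318°, 73.1 km): east 73.1 sin 318° = -48.91, north 73.1 cos 318° = 54.32
Leg 3 (333°, 50.0 km): east 50.0 sin 333° = -22.70, north 50.0 cos 333° = 44.55
Leg 4 (054°, 53.1 km): east 53.1 sin 54° = 42.96, north 53.1 cos 54° = 31.21
Summing: -13.67 km east, 169.11 km north → (-13.67, 169.11).

(-13.67, 169.11)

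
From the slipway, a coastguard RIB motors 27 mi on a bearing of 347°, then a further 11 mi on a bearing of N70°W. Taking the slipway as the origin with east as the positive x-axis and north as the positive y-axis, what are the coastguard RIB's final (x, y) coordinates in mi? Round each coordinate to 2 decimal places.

(-16.41, 30.07)

Leg 1 (347°, 27 mi): east 27 sin 347° = -6.07, north 27 cos 347° = 26.31
Leg 2 (N70°W, 11 mi): east 11 sin 290° = -10.34, north 11 cos 290° = 3.76
Summing: -16.41 mi east, 30.07 mi north → (-16.41, 30.07).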